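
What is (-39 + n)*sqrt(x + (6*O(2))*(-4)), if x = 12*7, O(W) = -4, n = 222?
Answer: 1098*sqrt(5) ≈ 2455.2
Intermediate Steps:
x = 84
(-39 + n)*sqrt(x + (6*O(2))*(-4)) = (-39 + 222)*sqrt(84 + (6*(-4))*(-4)) = 183*sqrt(84 - 24*(-4)) = 183*sqrt(84 + 96) = 183*sqrt(180) = 183*(6*sqrt(5)) = 1098*sqrt(5)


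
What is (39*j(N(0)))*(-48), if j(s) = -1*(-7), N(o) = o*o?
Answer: -13104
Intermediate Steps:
N(o) = o²
j(s) = 7
(39*j(N(0)))*(-48) = (39*7)*(-48) = 273*(-48) = -13104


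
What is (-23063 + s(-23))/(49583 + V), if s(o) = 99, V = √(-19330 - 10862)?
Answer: -1138624012/2458504081 + 91856*I*√1887/2458504081 ≈ -0.46314 + 0.001623*I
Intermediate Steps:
V = 4*I*√1887 (V = √(-30192) = 4*I*√1887 ≈ 173.76*I)
(-23063 + s(-23))/(49583 + V) = (-23063 + 99)/(49583 + 4*I*√1887) = -22964/(49583 + 4*I*√1887)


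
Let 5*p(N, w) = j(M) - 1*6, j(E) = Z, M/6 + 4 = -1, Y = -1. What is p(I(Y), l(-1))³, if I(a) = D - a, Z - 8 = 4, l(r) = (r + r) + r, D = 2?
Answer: 216/125 ≈ 1.7280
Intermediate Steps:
M = -30 (M = -24 + 6*(-1) = -24 - 6 = -30)
l(r) = 3*r (l(r) = 2*r + r = 3*r)
Z = 12 (Z = 8 + 4 = 12)
j(E) = 12
I(a) = 2 - a
p(N, w) = 6/5 (p(N, w) = (12 - 1*6)/5 = (12 - 6)/5 = (⅕)*6 = 6/5)
p(I(Y), l(-1))³ = (6/5)³ = 216/125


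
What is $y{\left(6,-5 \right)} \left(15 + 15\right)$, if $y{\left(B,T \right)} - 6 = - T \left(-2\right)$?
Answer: $-120$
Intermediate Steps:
$y{\left(B,T \right)} = 6 + 2 T$ ($y{\left(B,T \right)} = 6 + - T \left(-2\right) = 6 + 2 T$)
$y{\left(6,-5 \right)} \left(15 + 15\right) = \left(6 + 2 \left(-5\right)\right) \left(15 + 15\right) = \left(6 - 10\right) 30 = \left(-4\right) 30 = -120$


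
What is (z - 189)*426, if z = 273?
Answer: 35784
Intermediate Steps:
(z - 189)*426 = (273 - 189)*426 = 84*426 = 35784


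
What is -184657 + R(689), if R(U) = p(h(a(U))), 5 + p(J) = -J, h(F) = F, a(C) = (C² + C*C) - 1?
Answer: -1134103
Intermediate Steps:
a(C) = -1 + 2*C² (a(C) = (C² + C²) - 1 = 2*C² - 1 = -1 + 2*C²)
p(J) = -5 - J
R(U) = -4 - 2*U² (R(U) = -5 - (-1 + 2*U²) = -5 + (1 - 2*U²) = -4 - 2*U²)
-184657 + R(689) = -184657 + (-4 - 2*689²) = -184657 + (-4 - 2*474721) = -184657 + (-4 - 949442) = -184657 - 949446 = -1134103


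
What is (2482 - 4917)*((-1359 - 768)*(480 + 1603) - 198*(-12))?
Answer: 10782581775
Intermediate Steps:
(2482 - 4917)*((-1359 - 768)*(480 + 1603) - 198*(-12)) = -2435*(-2127*2083 + 2376) = -2435*(-4430541 + 2376) = -2435*(-4428165) = 10782581775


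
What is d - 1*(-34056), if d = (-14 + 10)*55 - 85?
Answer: 33751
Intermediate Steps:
d = -305 (d = -4*55 - 85 = -220 - 85 = -305)
d - 1*(-34056) = -305 - 1*(-34056) = -305 + 34056 = 33751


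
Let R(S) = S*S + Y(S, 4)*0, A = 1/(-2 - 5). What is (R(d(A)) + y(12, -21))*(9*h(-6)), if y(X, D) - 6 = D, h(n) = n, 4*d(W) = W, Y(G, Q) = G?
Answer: 317493/392 ≈ 809.93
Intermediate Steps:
A = -1/7 (A = 1/(-7) = -1/7 ≈ -0.14286)
d(W) = W/4
y(X, D) = 6 + D
R(S) = S**2 (R(S) = S*S + S*0 = S**2 + 0 = S**2)
(R(d(A)) + y(12, -21))*(9*h(-6)) = (((1/4)*(-1/7))**2 + (6 - 21))*(9*(-6)) = ((-1/28)**2 - 15)*(-54) = (1/784 - 15)*(-54) = -11759/784*(-54) = 317493/392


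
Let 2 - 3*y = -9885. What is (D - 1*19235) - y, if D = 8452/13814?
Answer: -466845266/20721 ≈ -22530.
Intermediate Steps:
y = 9887/3 (y = 2/3 - 1/3*(-9885) = 2/3 + 3295 = 9887/3 ≈ 3295.7)
D = 4226/6907 (D = 8452*(1/13814) = 4226/6907 ≈ 0.61184)
(D - 1*19235) - y = (4226/6907 - 1*19235) - 1*9887/3 = (4226/6907 - 19235) - 9887/3 = -132851919/6907 - 9887/3 = -466845266/20721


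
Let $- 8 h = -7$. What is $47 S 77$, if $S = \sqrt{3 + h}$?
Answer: $\frac{3619 \sqrt{62}}{4} \approx 7124.0$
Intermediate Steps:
$h = \frac{7}{8}$ ($h = \left(- \frac{1}{8}\right) \left(-7\right) = \frac{7}{8} \approx 0.875$)
$S = \frac{\sqrt{62}}{4}$ ($S = \sqrt{3 + \frac{7}{8}} = \sqrt{\frac{31}{8}} = \frac{\sqrt{62}}{4} \approx 1.9685$)
$47 S 77 = 47 \frac{\sqrt{62}}{4} \cdot 77 = \frac{47 \sqrt{62}}{4} \cdot 77 = \frac{3619 \sqrt{62}}{4}$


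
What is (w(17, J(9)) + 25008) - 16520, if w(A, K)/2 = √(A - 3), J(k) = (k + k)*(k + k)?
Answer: 8488 + 2*√14 ≈ 8495.5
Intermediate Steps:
J(k) = 4*k² (J(k) = (2*k)*(2*k) = 4*k²)
w(A, K) = 2*√(-3 + A) (w(A, K) = 2*√(A - 3) = 2*√(-3 + A))
(w(17, J(9)) + 25008) - 16520 = (2*√(-3 + 17) + 25008) - 16520 = (2*√14 + 25008) - 16520 = (25008 + 2*√14) - 16520 = 8488 + 2*√14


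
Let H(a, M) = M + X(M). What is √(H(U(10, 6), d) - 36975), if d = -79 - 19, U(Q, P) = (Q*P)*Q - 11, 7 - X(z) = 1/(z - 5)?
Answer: I*√393233091/103 ≈ 192.53*I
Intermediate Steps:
X(z) = 7 - 1/(-5 + z) (X(z) = 7 - 1/(z - 5) = 7 - 1/(-5 + z))
U(Q, P) = -11 + P*Q² (U(Q, P) = (P*Q)*Q - 11 = P*Q² - 11 = -11 + P*Q²)
d = -98
H(a, M) = M + (-36 + 7*M)/(-5 + M)
√(H(U(10, 6), d) - 36975) = √((-36 + (-98)² + 2*(-98))/(-5 - 98) - 36975) = √((-36 + 9604 - 196)/(-103) - 36975) = √(-1/103*9372 - 36975) = √(-9372/103 - 36975) = √(-3817797/103) = I*√393233091/103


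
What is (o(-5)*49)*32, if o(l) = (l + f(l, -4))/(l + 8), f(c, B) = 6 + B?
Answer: -1568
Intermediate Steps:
o(l) = (2 + l)/(8 + l) (o(l) = (l + (6 - 4))/(l + 8) = (l + 2)/(8 + l) = (2 + l)/(8 + l))
(o(-5)*49)*32 = (((2 - 5)/(8 - 5))*49)*32 = ((-3/3)*49)*32 = (((⅓)*(-3))*49)*32 = -1*49*32 = -49*32 = -1568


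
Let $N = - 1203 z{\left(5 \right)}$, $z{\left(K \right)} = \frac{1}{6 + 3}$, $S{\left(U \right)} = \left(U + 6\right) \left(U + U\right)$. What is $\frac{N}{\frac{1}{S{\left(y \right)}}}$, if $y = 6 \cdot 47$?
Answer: $-21711744$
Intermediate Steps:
$y = 282$
$S{\left(U \right)} = 2 U \left(6 + U\right)$ ($S{\left(U \right)} = \left(6 + U\right) 2 U = 2 U \left(6 + U\right)$)
$z{\left(K \right)} = \frac{1}{9}$
$N = - \frac{401}{3}$ ($N = \left(-1203\right) \frac{1}{9} = - \frac{401}{3} \approx -133.67$)
$\frac{N}{\frac{1}{S{\left(y \right)}}} = - \frac{401}{3 \frac{1}{2 \cdot 282 \left(6 + 282\right)}} = - \frac{401}{3 \frac{1}{2 \cdot 282 \cdot 288}} = - \frac{401}{3 \cdot \frac{1}{162432}} = - \frac{401 \frac{1}{\frac{1}{162432}}}{3} = \left(- \frac{401}{3}\right) 162432 = -21711744$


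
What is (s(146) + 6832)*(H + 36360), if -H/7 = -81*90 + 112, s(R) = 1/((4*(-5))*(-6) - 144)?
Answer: 7100263001/12 ≈ 5.9169e+8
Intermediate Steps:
s(R) = -1/24 (s(R) = 1/(-20*(-6) - 144) = 1/(120 - 144) = 1/(-24) = -1/24)
H = 50246 (H = -7*(-81*90 + 112) = -7*(-7290 + 112) = -7*(-7178) = 50246)
(s(146) + 6832)*(H + 36360) = (-1/24 + 6832)*(50246 + 36360) = (163967/24)*86606 = 7100263001/12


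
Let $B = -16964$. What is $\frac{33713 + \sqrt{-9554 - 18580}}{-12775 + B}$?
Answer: $- \frac{33713}{29739} - \frac{i \sqrt{3126}}{9913} \approx -1.1336 - 0.0056401 i$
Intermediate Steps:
$\frac{33713 + \sqrt{-9554 - 18580}}{-12775 + B} = \frac{33713 + \sqrt{-9554 - 18580}}{-12775 - 16964} = \frac{33713 + \sqrt{-28134}}{-29739} = \left(33713 + 3 i \sqrt{3126}\right) \left(- \frac{1}{29739}\right) = - \frac{33713}{29739} - \frac{i \sqrt{3126}}{9913}$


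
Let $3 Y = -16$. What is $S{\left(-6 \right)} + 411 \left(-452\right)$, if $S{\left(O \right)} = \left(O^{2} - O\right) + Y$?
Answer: $- \frac{557206}{3} \approx -1.8574 \cdot 10^{5}$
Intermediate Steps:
$Y = - \frac{16}{3}$ ($Y = \frac{1}{3} \left(-16\right) = - \frac{16}{3} \approx -5.3333$)
$S{\left(O \right)} = - \frac{16}{3} + O^{2} - O$ ($S{\left(O \right)} = \left(O^{2} - O\right) - \frac{16}{3} = - \frac{16}{3} + O^{2} - O$)
$S{\left(-6 \right)} + 411 \left(-452\right) = \left(- \frac{16}{3} + \left(-6\right)^{2} - -6\right) + 411 \left(-452\right) = \left(- \frac{16}{3} + 36 + 6\right) - 185772 = \frac{110}{3} - 185772 = - \frac{557206}{3}$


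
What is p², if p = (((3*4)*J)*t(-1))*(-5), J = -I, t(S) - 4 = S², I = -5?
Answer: 2250000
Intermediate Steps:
t(S) = 4 + S²
J = 5 (J = -1*(-5) = 5)
p = -1500 (p = (((3*4)*5)*(4 + (-1)²))*(-5) = ((12*5)*(4 + 1))*(-5) = (60*5)*(-5) = 300*(-5) = -1500)
p² = (-1500)² = 2250000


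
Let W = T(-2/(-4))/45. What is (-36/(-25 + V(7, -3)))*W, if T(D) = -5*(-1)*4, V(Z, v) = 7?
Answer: 8/9 ≈ 0.88889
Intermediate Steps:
T(D) = 20 (T(D) = 5*4 = 20)
W = 4/9 (W = 20/45 = 20*(1/45) = 4/9 ≈ 0.44444)
(-36/(-25 + V(7, -3)))*W = (-36/(-25 + 7))*(4/9) = (-36/(-18))*(4/9) = -1/18*(-36)*(4/9) = 2*(4/9) = 8/9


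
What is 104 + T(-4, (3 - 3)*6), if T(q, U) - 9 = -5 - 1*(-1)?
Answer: 109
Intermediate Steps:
T(q, U) = 5 (T(q, U) = 9 + (-5 - 1*(-1)) = 9 + (-5 + 1) = 9 - 4 = 5)
104 + T(-4, (3 - 3)*6) = 104 + 5 = 109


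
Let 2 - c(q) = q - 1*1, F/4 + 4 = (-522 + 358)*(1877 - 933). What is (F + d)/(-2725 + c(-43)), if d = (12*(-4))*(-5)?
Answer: 619040/2679 ≈ 231.07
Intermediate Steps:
d = 240 (d = -48*(-5) = 240)
F = -619280 (F = -16 + 4*((-522 + 358)*(1877 - 933)) = -16 + 4*(-164*944) = -16 + 4*(-154816) = -16 - 619264 = -619280)
c(q) = 3 - q (c(q) = 2 - (q - 1*1) = 2 - (q - 1) = 2 - (-1 + q) = 2 + (1 - q) = 3 - q)
(F + d)/(-2725 + c(-43)) = (-619280 + 240)/(-2725 + (3 - 1*(-43))) = -619040/(-2725 + (3 + 43)) = -619040/(-2725 + 46) = -619040/(-2679) = -619040*(-1/2679) = 619040/2679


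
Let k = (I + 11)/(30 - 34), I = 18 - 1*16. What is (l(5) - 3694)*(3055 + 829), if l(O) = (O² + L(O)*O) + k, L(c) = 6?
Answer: -14146499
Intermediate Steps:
I = 2 (I = 18 - 16 = 2)
k = -13/4 (k = (2 + 11)/(30 - 34) = 13/(-4) = 13*(-¼) = -13/4 ≈ -3.2500)
l(O) = -13/4 + O² + 6*O (l(O) = (O² + 6*O) - 13/4 = -13/4 + O² + 6*O)
(l(5) - 3694)*(3055 + 829) = ((-13/4 + 5² + 6*5) - 3694)*(3055 + 829) = ((-13/4 + 25 + 30) - 3694)*3884 = (207/4 - 3694)*3884 = -14569/4*3884 = -14146499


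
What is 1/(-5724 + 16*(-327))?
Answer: -1/10956 ≈ -9.1274e-5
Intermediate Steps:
1/(-5724 + 16*(-327)) = 1/(-5724 - 5232) = 1/(-10956) = -1/10956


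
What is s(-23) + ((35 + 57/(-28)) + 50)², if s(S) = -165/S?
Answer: 124244927/18032 ≈ 6890.3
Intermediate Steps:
s(-23) + ((35 + 57/(-28)) + 50)² = -165/(-23) + ((35 + 57/(-28)) + 50)² = -165*(-1/23) + ((35 + 57*(-1/28)) + 50)² = 165/23 + ((35 - 57/28) + 50)² = 165/23 + (923/28 + 50)² = 165/23 + (2323/28)² = 165/23 + 5396329/784 = 124244927/18032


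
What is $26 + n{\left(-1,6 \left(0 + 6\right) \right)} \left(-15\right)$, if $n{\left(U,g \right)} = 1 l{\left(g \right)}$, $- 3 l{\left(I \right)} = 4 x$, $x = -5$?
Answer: $-74$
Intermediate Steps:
$l{\left(I \right)} = \frac{20}{3}$ ($l{\left(I \right)} = - \frac{4 \left(-5\right)}{3} = \left(- \frac{1}{3}\right) \left(-20\right) = \frac{20}{3}$)
$n{\left(U,g \right)} = \frac{20}{3}$ ($n{\left(U,g \right)} = 1 \cdot \frac{20}{3} = \frac{20}{3}$)
$26 + n{\left(-1,6 \left(0 + 6\right) \right)} \left(-15\right) = 26 + \frac{20}{3} \left(-15\right) = 26 - 100 = -74$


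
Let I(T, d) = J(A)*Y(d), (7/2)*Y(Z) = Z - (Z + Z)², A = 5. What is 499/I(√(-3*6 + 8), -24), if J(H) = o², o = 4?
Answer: -3493/74496 ≈ -0.046888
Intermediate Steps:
J(H) = 16 (J(H) = 4² = 16)
Y(Z) = -8*Z²/7 + 2*Z/7 (Y(Z) = 2*(Z - (Z + Z)²)/7 = 2*(Z - (2*Z)²)/7 = 2*(Z - 4*Z²)/7 = -8*Z²/7 + 2*Z/7)
I(T, d) = 32*d*(1 - 4*d)/7 (I(T, d) = 16*(2*d*(1 - 4*d)/7) = 32*d*(1 - 4*d)/7)
499/I(√(-3*6 + 8), -24) = 499/(((32/7)*(-24)*(1 - 4*(-24)))) = 499/(((32/7)*(-24)*(1 + 96))) = 499/(((32/7)*(-24)*97)) = 499/(-74496/7) = 499*(-7/74496) = -3493/74496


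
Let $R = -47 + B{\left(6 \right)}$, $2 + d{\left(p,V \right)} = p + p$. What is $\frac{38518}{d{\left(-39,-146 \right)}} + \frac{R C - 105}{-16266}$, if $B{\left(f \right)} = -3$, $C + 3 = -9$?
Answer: $- \frac{52214449}{108440} \approx -481.51$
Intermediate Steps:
$C = -12$ ($C = -3 - 9 = -12$)
$d{\left(p,V \right)} = -2 + 2 p$ ($d{\left(p,V \right)} = -2 + \left(p + p\right) = -2 + 2 p$)
$R = -50$ ($R = -47 - 3 = -50$)
$\frac{38518}{d{\left(-39,-146 \right)}} + \frac{R C - 105}{-16266} = \frac{38518}{-2 + 2 \left(-39\right)} + \frac{\left(-50\right) \left(-12\right) - 105}{-16266} = \frac{38518}{-2 - 78} + \left(600 - 105\right) \left(- \frac{1}{16266}\right) = \frac{38518}{-80} + 495 \left(- \frac{1}{16266}\right) = 38518 \left(- \frac{1}{80}\right) - \frac{165}{5422} = - \frac{19259}{40} - \frac{165}{5422} = - \frac{52214449}{108440}$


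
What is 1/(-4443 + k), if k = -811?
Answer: -1/5254 ≈ -0.00019033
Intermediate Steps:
1/(-4443 + k) = 1/(-4443 - 811) = 1/(-5254) = -1/5254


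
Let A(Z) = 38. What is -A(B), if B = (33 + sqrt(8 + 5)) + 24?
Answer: -38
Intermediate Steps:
B = 57 + sqrt(13) (B = (33 + sqrt(13)) + 24 = 57 + sqrt(13) ≈ 60.606)
-A(B) = -1*38 = -38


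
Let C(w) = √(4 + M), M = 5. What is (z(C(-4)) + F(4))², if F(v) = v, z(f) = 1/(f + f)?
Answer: 625/36 ≈ 17.361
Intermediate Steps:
C(w) = 3 (C(w) = √(4 + 5) = √9 = 3)
z(f) = 1/(2*f)
(z(C(-4)) + F(4))² = ((½)/3 + 4)² = ((½)*(⅓) + 4)² = (⅙ + 4)² = (25/6)² = 625/36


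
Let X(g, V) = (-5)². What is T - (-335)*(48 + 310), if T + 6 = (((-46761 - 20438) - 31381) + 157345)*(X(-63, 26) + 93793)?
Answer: 5513334694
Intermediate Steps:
X(g, V) = 25
T = 5513214764 (T = -6 + (((-46761 - 20438) - 31381) + 157345)*(25 + 93793) = -6 + ((-67199 - 31381) + 157345)*93818 = -6 + (-98580 + 157345)*93818 = -6 + 58765*93818 = -6 + 5513214770 = 5513214764)
T - (-335)*(48 + 310) = 5513214764 - (-335)*(48 + 310) = 5513214764 - (-335)*358 = 5513214764 - 1*(-119930) = 5513214764 + 119930 = 5513334694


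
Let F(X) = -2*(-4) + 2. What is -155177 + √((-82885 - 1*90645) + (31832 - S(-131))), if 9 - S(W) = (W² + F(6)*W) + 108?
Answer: -155177 + 6*I*√3493 ≈ -1.5518e+5 + 354.61*I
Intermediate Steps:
F(X) = 10 (F(X) = 8 + 2 = 10)
S(W) = -99 - W² - 10*W (S(W) = 9 - ((W² + 10*W) + 108) = 9 - (108 + W² + 10*W) = 9 + (-108 - W² - 10*W) = -99 - W² - 10*W)
-155177 + √((-82885 - 1*90645) + (31832 - S(-131))) = -155177 + √((-82885 - 1*90645) + (31832 - (-99 - 1*(-131)² - 10*(-131)))) = -155177 + √((-82885 - 90645) + (31832 - (-99 - 1*17161 + 1310))) = -155177 + √(-173530 + (31832 - (-99 - 17161 + 1310))) = -155177 + √(-173530 + (31832 - 1*(-15950))) = -155177 + √(-173530 + (31832 + 15950)) = -155177 + √(-173530 + 47782) = -155177 + √(-125748) = -155177 + 6*I*√3493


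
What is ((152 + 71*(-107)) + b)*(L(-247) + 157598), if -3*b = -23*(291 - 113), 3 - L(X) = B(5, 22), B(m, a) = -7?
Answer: -958309176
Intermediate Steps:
L(X) = 10 (L(X) = 3 - 1*(-7) = 3 + 7 = 10)
b = 4094/3 (b = -(-23)*(291 - 113)/3 = -(-23)*178/3 = -1/3*(-4094) = 4094/3 ≈ 1364.7)
((152 + 71*(-107)) + b)*(L(-247) + 157598) = ((152 + 71*(-107)) + 4094/3)*(10 + 157598) = ((152 - 7597) + 4094/3)*157608 = (-7445 + 4094/3)*157608 = -18241/3*157608 = -958309176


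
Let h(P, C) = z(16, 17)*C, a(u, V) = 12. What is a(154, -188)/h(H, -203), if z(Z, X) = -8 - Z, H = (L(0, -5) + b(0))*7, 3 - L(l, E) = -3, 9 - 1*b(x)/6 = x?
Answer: 1/406 ≈ 0.0024631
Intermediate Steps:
b(x) = 54 - 6*x
L(l, E) = 6 (L(l, E) = 3 - 1*(-3) = 3 + 3 = 6)
H = 420 (H = (6 + (54 - 6*0))*7 = (6 + (54 + 0))*7 = (6 + 54)*7 = 60*7 = 420)
h(P, C) = -24*C (h(P, C) = (-8 - 1*16)*C = (-8 - 16)*C = -24*C)
a(154, -188)/h(H, -203) = 12/((-24*(-203))) = 12/4872 = 12*(1/4872) = 1/406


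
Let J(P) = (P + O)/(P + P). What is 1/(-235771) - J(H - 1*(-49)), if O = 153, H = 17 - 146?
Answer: 17211123/37723360 ≈ 0.45625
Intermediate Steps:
H = -129
J(P) = (153 + P)/(2*P) (J(P) = (P + 153)/(P + P) = (153 + P)/((2*P)) = (153 + P)*(1/(2*P)) = (153 + P)/(2*P))
1/(-235771) - J(H - 1*(-49)) = 1/(-235771) - (153 + (-129 - 1*(-49)))/(2*(-129 - 1*(-49))) = -1/235771 - (153 + (-129 + 49))/(2*(-129 + 49)) = -1/235771 - (153 - 80)/(2*(-80)) = -1/235771 - (-1)*73/(2*80) = -1/235771 - 1*(-73/160) = -1/235771 + 73/160 = 17211123/37723360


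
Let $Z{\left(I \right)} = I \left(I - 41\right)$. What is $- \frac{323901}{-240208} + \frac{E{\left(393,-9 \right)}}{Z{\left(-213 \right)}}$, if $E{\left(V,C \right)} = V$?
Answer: $\frac{2936348941}{2165955536} \approx 1.3557$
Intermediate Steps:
$Z{\left(I \right)} = I \left(-41 + I\right)$
$- \frac{323901}{-240208} + \frac{E{\left(393,-9 \right)}}{Z{\left(-213 \right)}} = - \frac{323901}{-240208} + \frac{393}{\left(-213\right) \left(-41 - 213\right)} = \left(-323901\right) \left(- \frac{1}{240208}\right) + \frac{393}{\left(-213\right) \left(-254\right)} = \frac{323901}{240208} + \frac{393}{54102} = \frac{323901}{240208} + 393 \cdot \frac{1}{54102} = \frac{323901}{240208} + \frac{131}{18034} = \frac{2936348941}{2165955536}$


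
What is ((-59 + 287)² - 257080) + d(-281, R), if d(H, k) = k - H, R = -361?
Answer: -205176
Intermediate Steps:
((-59 + 287)² - 257080) + d(-281, R) = ((-59 + 287)² - 257080) + (-361 - 1*(-281)) = (228² - 257080) + (-361 + 281) = (51984 - 257080) - 80 = -205096 - 80 = -205176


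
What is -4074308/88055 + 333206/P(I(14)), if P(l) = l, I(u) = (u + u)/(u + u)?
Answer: 29336380022/88055 ≈ 3.3316e+5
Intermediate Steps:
I(u) = 1 (I(u) = (2*u)/((2*u)) = (2*u)*(1/(2*u)) = 1)
-4074308/88055 + 333206/P(I(14)) = -4074308/88055 + 333206/1 = -4074308*1/88055 + 333206*1 = -4074308/88055 + 333206 = 29336380022/88055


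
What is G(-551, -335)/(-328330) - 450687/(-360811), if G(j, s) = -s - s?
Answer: 14773231934/11846507563 ≈ 1.2471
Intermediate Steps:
G(j, s) = -2*s
G(-551, -335)/(-328330) - 450687/(-360811) = -2*(-335)/(-328330) - 450687/(-360811) = 670*(-1/328330) - 450687*(-1/360811) = -67/32833 + 450687/360811 = 14773231934/11846507563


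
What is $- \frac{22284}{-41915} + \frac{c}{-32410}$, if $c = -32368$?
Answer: $\frac{29698988}{19406645} \approx 1.5304$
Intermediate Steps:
$- \frac{22284}{-41915} + \frac{c}{-32410} = - \frac{22284}{-41915} - \frac{32368}{-32410} = \left(-22284\right) \left(- \frac{1}{41915}\right) - - \frac{2312}{2315} = \frac{22284}{41915} + \frac{2312}{2315} = \frac{29698988}{19406645}$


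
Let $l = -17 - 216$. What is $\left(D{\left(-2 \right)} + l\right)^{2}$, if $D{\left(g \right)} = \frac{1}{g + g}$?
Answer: $\frac{870489}{16} \approx 54406.0$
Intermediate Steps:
$l = -233$
$D{\left(g \right)} = \frac{1}{2 g}$
$\left(D{\left(-2 \right)} + l\right)^{2} = \left(\frac{1}{2 \left(-2\right)} - 233\right)^{2} = \left(\frac{1}{2} \left(- \frac{1}{2}\right) - 233\right)^{2} = \left(- \frac{1}{4} - 233\right)^{2} = \left(- \frac{933}{4}\right)^{2} = \frac{870489}{16}$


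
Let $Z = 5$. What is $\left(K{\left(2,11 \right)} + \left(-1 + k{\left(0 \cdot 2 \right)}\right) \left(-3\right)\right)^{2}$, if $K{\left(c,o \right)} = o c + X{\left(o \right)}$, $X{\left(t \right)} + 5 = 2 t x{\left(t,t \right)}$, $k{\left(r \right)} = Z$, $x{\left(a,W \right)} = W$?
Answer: $61009$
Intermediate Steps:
$k{\left(r \right)} = 5$
$X{\left(t \right)} = -5 + 2 t^{2}$ ($X{\left(t \right)} = -5 + 2 t t = -5 + 2 t^{2}$)
$K{\left(c,o \right)} = -5 + 2 o^{2} + c o$ ($K{\left(c,o \right)} = o c + \left(-5 + 2 o^{2}\right) = c o + \left(-5 + 2 o^{2}\right) = -5 + 2 o^{2} + c o$)
$\left(K{\left(2,11 \right)} + \left(-1 + k{\left(0 \cdot 2 \right)}\right) \left(-3\right)\right)^{2} = \left(\left(-5 + 2 \cdot 11^{2} + 2 \cdot 11\right) + \left(-1 + 5\right) \left(-3\right)\right)^{2} = \left(\left(-5 + 2 \cdot 121 + 22\right) + 4 \left(-3\right)\right)^{2} = \left(\left(-5 + 242 + 22\right) - 12\right)^{2} = \left(259 - 12\right)^{2} = 247^{2} = 61009$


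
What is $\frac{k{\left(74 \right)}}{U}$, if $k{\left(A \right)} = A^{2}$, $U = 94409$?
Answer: $\frac{5476}{94409} \approx 0.058003$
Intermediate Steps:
$\frac{k{\left(74 \right)}}{U} = \frac{74^{2}}{94409} = 5476 \cdot \frac{1}{94409} = \frac{5476}{94409}$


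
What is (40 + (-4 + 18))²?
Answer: 2916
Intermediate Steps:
(40 + (-4 + 18))² = (40 + 14)² = 54² = 2916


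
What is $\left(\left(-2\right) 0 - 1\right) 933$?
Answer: $-933$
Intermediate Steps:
$\left(\left(-2\right) 0 - 1\right) 933 = \left(0 - 1\right) 933 = \left(-1\right) 933 = -933$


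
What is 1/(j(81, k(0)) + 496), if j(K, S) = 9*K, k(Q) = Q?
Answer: 1/1225 ≈ 0.00081633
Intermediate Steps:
1/(j(81, k(0)) + 496) = 1/(9*81 + 496) = 1/(729 + 496) = 1/1225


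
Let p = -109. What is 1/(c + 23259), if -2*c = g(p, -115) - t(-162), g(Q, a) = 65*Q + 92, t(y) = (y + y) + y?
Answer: 2/53025 ≈ 3.7718e-5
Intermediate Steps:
t(y) = 3*y (t(y) = 2*y + y = 3*y)
g(Q, a) = 92 + 65*Q
c = 6507/2 (c = -((92 + 65*(-109)) - 3*(-162))/2 = -((92 - 7085) - 1*(-486))/2 = -(-6993 + 486)/2 = -1/2*(-6507) = 6507/2 ≈ 3253.5)
1/(c + 23259) = 1/(6507/2 + 23259) = 1/(53025/2) = 2/53025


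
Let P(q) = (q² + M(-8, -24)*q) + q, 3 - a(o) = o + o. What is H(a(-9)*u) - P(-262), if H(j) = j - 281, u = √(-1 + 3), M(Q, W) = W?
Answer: -74951 + 21*√2 ≈ -74921.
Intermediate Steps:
u = √2 ≈ 1.4142
a(o) = 3 - 2*o (a(o) = 3 - (o + o) = 3 - 2*o)
H(j) = -281 + j
P(q) = q² - 23*q (P(q) = (q² - 24*q) + q = q² - 23*q)
H(a(-9)*u) - P(-262) = (-281 + (3 - 2*(-9))*√2) - (-262)*(-23 - 262) = (-281 + (3 + 18)*√2) - (-262)*(-285) = (-281 + 21*√2) - 1*74670 = (-281 + 21*√2) - 74670 = -74951 + 21*√2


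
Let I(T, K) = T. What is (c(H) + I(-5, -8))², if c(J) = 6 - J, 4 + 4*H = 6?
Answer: ¼ ≈ 0.25000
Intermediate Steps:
H = ½ (H = -1 + (¼)*6 = -1 + 3/2 = ½ ≈ 0.50000)
(c(H) + I(-5, -8))² = ((6 - 1*½) - 5)² = ((6 - ½) - 5)² = (11/2 - 5)² = (½)² = ¼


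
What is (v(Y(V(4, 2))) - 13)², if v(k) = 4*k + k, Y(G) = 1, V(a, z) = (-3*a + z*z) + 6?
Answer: 64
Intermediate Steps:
V(a, z) = 6 + z² - 3*a (V(a, z) = (-3*a + z²) + 6 = (z² - 3*a) + 6 = 6 + z² - 3*a)
v(k) = 5*k
(v(Y(V(4, 2))) - 13)² = (5*1 - 13)² = (5 - 13)² = (-8)² = 64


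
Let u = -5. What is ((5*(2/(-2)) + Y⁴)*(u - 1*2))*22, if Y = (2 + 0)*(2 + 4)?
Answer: -3192574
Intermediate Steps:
Y = 12 (Y = 2*6 = 12)
((5*(2/(-2)) + Y⁴)*(u - 1*2))*22 = ((5*(2/(-2)) + 12⁴)*(-5 - 1*2))*22 = ((5*(2*(-½)) + 20736)*(-5 - 2))*22 = ((5*(-1) + 20736)*(-7))*22 = ((-5 + 20736)*(-7))*22 = (20731*(-7))*22 = -145117*22 = -3192574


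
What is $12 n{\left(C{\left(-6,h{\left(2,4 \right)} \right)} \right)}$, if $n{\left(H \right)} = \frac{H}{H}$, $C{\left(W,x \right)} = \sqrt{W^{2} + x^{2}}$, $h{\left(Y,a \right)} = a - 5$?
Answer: $12$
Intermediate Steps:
$h{\left(Y,a \right)} = -5 + a$
$n{\left(H \right)} = 1$
$12 n{\left(C{\left(-6,h{\left(2,4 \right)} \right)} \right)} = 12 \cdot 1 = 12$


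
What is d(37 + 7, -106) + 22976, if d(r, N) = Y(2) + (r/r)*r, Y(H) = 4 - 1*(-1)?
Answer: 23025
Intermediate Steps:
Y(H) = 5 (Y(H) = 4 + 1 = 5)
d(r, N) = 5 + r (d(r, N) = 5 + (r/r)*r = 5 + 1*r = 5 + r)
d(37 + 7, -106) + 22976 = (5 + (37 + 7)) + 22976 = (5 + 44) + 22976 = 49 + 22976 = 23025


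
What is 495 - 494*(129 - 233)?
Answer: 51871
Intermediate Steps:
495 - 494*(129 - 233) = 495 - 494*(-104) = 495 + 51376 = 51871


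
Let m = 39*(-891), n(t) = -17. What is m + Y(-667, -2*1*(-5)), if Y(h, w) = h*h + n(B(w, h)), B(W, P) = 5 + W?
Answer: 410123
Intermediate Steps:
Y(h, w) = -17 + h² (Y(h, w) = h*h - 17 = h² - 17 = -17 + h²)
m = -34749
m + Y(-667, -2*1*(-5)) = -34749 + (-17 + (-667)²) = -34749 + (-17 + 444889) = -34749 + 444872 = 410123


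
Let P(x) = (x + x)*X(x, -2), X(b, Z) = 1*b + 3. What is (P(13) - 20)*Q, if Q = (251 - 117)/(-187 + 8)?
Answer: -53064/179 ≈ -296.45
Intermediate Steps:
X(b, Z) = 3 + b (X(b, Z) = b + 3 = 3 + b)
Q = -134/179 (Q = 134/(-179) = 134*(-1/179) = -134/179 ≈ -0.74860)
P(x) = 2*x*(3 + x) (P(x) = (x + x)*(3 + x) = (2*x)*(3 + x) = 2*x*(3 + x))
(P(13) - 20)*Q = (2*13*(3 + 13) - 20)*(-134/179) = (2*13*16 - 20)*(-134/179) = (416 - 20)*(-134/179) = 396*(-134/179) = -53064/179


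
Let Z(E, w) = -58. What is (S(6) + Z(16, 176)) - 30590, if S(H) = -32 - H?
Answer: -30686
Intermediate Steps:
(S(6) + Z(16, 176)) - 30590 = ((-32 - 1*6) - 58) - 30590 = ((-32 - 6) - 58) - 30590 = (-38 - 58) - 30590 = -96 - 30590 = -30686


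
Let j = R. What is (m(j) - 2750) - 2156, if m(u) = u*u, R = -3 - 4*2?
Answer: -4785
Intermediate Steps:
R = -11 (R = -3 - 8 = -11)
j = -11
m(u) = u²
(m(j) - 2750) - 2156 = ((-11)² - 2750) - 2156 = (121 - 2750) - 2156 = -2629 - 2156 = -4785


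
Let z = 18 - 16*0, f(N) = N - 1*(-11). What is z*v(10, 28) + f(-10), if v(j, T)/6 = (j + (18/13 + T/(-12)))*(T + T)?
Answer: 711661/13 ≈ 54743.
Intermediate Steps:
f(N) = 11 + N (f(N) = N + 11 = 11 + N)
z = 18 (z = 18 + 0 = 18)
v(j, T) = 12*T*(18/13 + j - T/12) (v(j, T) = 6*((j + (18/13 + T/(-12)))*(T + T)) = 6*((j + (18*(1/13) + T*(-1/12)))*(2*T)) = 6*((j + (18/13 - T/12))*(2*T)) = 6*((18/13 + j - T/12)*(2*T)) = 6*(2*T*(18/13 + j - T/12)) = 12*T*(18/13 + j - T/12))
z*v(10, 28) + f(-10) = 18*((1/13)*28*(216 - 13*28 + 156*10)) + (11 - 10) = 18*((1/13)*28*(216 - 364 + 1560)) + 1 = 18*((1/13)*28*1412) + 1 = 18*(39536/13) + 1 = 711648/13 + 1 = 711661/13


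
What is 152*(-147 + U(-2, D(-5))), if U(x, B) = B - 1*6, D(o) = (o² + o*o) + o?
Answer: -16416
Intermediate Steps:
D(o) = o + 2*o² (D(o) = (o² + o²) + o = 2*o² + o = o + 2*o²)
U(x, B) = -6 + B (U(x, B) = B - 6 = -6 + B)
152*(-147 + U(-2, D(-5))) = 152*(-147 + (-6 - 5*(1 + 2*(-5)))) = 152*(-147 + (-6 - 5*(1 - 10))) = 152*(-147 + (-6 - 5*(-9))) = 152*(-147 + (-6 + 45)) = 152*(-147 + 39) = 152*(-108) = -16416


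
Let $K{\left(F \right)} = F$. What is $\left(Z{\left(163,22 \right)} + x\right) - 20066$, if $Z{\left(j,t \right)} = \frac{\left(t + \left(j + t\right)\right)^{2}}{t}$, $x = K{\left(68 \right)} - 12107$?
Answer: $- \frac{663461}{22} \approx -30157.0$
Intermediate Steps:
$x = -12039$ ($x = 68 - 12107 = -12039$)
$Z{\left(j,t \right)} = \frac{\left(j + 2 t\right)^{2}}{t}$
$\left(Z{\left(163,22 \right)} + x\right) - 20066 = \left(\frac{\left(163 + 2 \cdot 22\right)^{2}}{22} - 12039\right) - 20066 = \left(\frac{\left(163 + 44\right)^{2}}{22} - 12039\right) - 20066 = \left(\frac{207^{2}}{22} - 12039\right) - 20066 = \left(\frac{1}{22} \cdot 42849 - 12039\right) - 20066 = \left(\frac{42849}{22} - 12039\right) - 20066 = - \frac{222009}{22} - 20066 = - \frac{663461}{22}$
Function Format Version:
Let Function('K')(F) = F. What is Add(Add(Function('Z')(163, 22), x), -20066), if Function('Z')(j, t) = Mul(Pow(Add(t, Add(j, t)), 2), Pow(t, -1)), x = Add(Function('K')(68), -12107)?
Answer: Rational(-663461, 22) ≈ -30157.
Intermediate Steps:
x = -12039 (x = Add(68, -12107) = -12039)
Function('Z')(j, t) = Mul(Pow(t, -1), Pow(Add(j, Mul(2, t)), 2)) (Function('Z')(j, t) = Mul(Pow(Add(j, Mul(2, t)), 2), Pow(t, -1)) = Mul(Pow(t, -1), Pow(Add(j, Mul(2, t)), 2)))
Add(Add(Function('Z')(163, 22), x), -20066) = Add(Add(Mul(Pow(22, -1), Pow(Add(163, Mul(2, 22)), 2)), -12039), -20066) = Add(Add(Mul(Rational(1, 22), Pow(Add(163, 44), 2)), -12039), -20066) = Add(Add(Mul(Rational(1, 22), Pow(207, 2)), -12039), -20066) = Add(Add(Mul(Rational(1, 22), 42849), -12039), -20066) = Add(Add(Rational(42849, 22), -12039), -20066) = Add(Rational(-222009, 22), -20066) = Rational(-663461, 22)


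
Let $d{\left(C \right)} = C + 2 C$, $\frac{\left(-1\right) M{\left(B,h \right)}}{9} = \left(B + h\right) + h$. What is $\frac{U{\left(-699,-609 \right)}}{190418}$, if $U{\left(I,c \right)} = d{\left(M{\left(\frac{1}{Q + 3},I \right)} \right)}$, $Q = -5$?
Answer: $\frac{75519}{380836} \approx 0.1983$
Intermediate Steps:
$M{\left(B,h \right)} = - 18 h - 9 B$ ($M{\left(B,h \right)} = - 9 \left(\left(B + h\right) + h\right) = - 9 \left(B + 2 h\right) = - 18 h - 9 B$)
$d{\left(C \right)} = 3 C$
$U{\left(I,c \right)} = \frac{27}{2} - 54 I$ ($U{\left(I,c \right)} = 3 \left(- 18 I - \frac{9}{-5 + 3}\right) = 3 \left(- 18 I - \frac{9}{-2}\right) = 3 \left(- 18 I - - \frac{9}{2}\right) = 3 \left(- 18 I + \frac{9}{2}\right) = 3 \left(\frac{9}{2} - 18 I\right) = \frac{27}{2} - 54 I$)
$\frac{U{\left(-699,-609 \right)}}{190418} = \frac{\frac{27}{2} - -37746}{190418} = \left(\frac{27}{2} + 37746\right) \frac{1}{190418} = \frac{75519}{2} \cdot \frac{1}{190418} = \frac{75519}{380836}$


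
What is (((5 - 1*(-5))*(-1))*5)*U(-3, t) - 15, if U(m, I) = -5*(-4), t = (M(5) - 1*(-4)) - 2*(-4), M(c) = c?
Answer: -1015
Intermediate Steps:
t = 17 (t = (5 - 1*(-4)) - 2*(-4) = (5 + 4) + 8 = 9 + 8 = 17)
U(m, I) = 20
(((5 - 1*(-5))*(-1))*5)*U(-3, t) - 15 = (((5 - 1*(-5))*(-1))*5)*20 - 15 = (((5 + 5)*(-1))*5)*20 - 15 = ((10*(-1))*5)*20 - 15 = -10*5*20 - 15 = -50*20 - 15 = -1000 - 15 = -1015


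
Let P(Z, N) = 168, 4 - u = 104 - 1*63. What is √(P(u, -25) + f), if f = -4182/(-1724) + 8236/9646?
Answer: √2960428956796402/4157426 ≈ 13.087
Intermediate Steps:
u = -37 (u = 4 - (104 - 1*63) = 4 - (104 - 63) = 4 - 1*41 = 4 - 41 = -37)
f = 13634609/4157426 (f = -4182*(-1/1724) + 8236*(1/9646) = 2091/862 + 4118/4823 = 13634609/4157426 ≈ 3.2796)
√(P(u, -25) + f) = √(168 + 13634609/4157426) = √(712082177/4157426) = √2960428956796402/4157426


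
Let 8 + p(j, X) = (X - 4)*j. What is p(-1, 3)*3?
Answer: -21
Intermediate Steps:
p(j, X) = -8 + j*(-4 + X) (p(j, X) = -8 + (X - 4)*j = -8 + (-4 + X)*j = -8 + j*(-4 + X))
p(-1, 3)*3 = (-8 - 4*(-1) + 3*(-1))*3 = (-8 + 4 - 3)*3 = -7*3 = -21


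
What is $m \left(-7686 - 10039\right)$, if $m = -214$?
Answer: $3793150$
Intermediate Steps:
$m \left(-7686 - 10039\right) = - 214 \left(-7686 - 10039\right) = \left(-214\right) \left(-17725\right) = 3793150$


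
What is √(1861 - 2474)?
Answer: I*√613 ≈ 24.759*I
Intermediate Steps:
√(1861 - 2474) = √(-613) = I*√613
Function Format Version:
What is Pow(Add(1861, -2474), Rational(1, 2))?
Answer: Mul(I, Pow(613, Rational(1, 2))) ≈ Mul(24.759, I)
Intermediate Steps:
Pow(Add(1861, -2474), Rational(1, 2)) = Pow(-613, Rational(1, 2)) = Mul(I, Pow(613, Rational(1, 2)))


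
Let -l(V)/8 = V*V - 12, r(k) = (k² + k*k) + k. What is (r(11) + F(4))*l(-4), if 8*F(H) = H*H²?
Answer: -8352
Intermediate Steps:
r(k) = k + 2*k² (r(k) = (k² + k²) + k = 2*k² + k = k + 2*k²)
F(H) = H³/8 (F(H) = (H*H²)/8 = H³/8)
l(V) = 96 - 8*V² (l(V) = -8*(V*V - 12) = -8*(V² - 12) = -8*(-12 + V²) = 96 - 8*V²)
(r(11) + F(4))*l(-4) = (11*(1 + 2*11) + (⅛)*4³)*(96 - 8*(-4)²) = (11*(1 + 22) + (⅛)*64)*(96 - 8*16) = (11*23 + 8)*(96 - 128) = (253 + 8)*(-32) = 261*(-32) = -8352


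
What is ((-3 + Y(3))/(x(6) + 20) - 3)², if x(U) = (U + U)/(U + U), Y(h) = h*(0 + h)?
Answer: 361/49 ≈ 7.3673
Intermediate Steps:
Y(h) = h² (Y(h) = h*h = h²)
x(U) = 1 (x(U) = (2*U)/((2*U)) = (2*U)*(1/(2*U)) = 1)
((-3 + Y(3))/(x(6) + 20) - 3)² = ((-3 + 3²)/(1 + 20) - 3)² = ((-3 + 9)/21 - 3)² = (6*(1/21) - 3)² = (2/7 - 3)² = (-19/7)² = 361/49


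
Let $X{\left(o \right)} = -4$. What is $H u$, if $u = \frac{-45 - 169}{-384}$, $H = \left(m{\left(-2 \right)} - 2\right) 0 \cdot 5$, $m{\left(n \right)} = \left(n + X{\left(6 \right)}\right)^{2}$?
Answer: $0$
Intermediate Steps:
$m{\left(n \right)} = \left(-4 + n\right)^{2}$ ($m{\left(n \right)} = \left(n - 4\right)^{2} = \left(-4 + n\right)^{2}$)
$H = 0$ ($H = \left(\left(-4 - 2\right)^{2} - 2\right) 0 \cdot 5 = \left(\left(-6\right)^{2} - 2\right) 0 = \left(36 - 2\right) 0 = 34 \cdot 0 = 0$)
$u = \frac{107}{192}$ ($u = \left(-214\right) \left(- \frac{1}{384}\right) = \frac{107}{192} \approx 0.55729$)
$H u = 0 \cdot \frac{107}{192} = 0$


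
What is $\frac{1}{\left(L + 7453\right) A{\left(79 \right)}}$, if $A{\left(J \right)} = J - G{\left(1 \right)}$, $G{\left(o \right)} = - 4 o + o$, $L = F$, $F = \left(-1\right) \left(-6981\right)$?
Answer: $\frac{1}{1183588} \approx 8.4489 \cdot 10^{-7}$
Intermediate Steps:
$F = 6981$
$L = 6981$
$G{\left(o \right)} = - 3 o$
$A{\left(J \right)} = 3 + J$ ($A{\left(J \right)} = J - \left(-3\right) 1 = J - -3 = J + 3 = 3 + J$)
$\frac{1}{\left(L + 7453\right) A{\left(79 \right)}} = \frac{1}{\left(6981 + 7453\right) \left(3 + 79\right)} = \frac{1}{14434 \cdot 82} = \frac{1}{14434} \cdot \frac{1}{82} = \frac{1}{1183588}$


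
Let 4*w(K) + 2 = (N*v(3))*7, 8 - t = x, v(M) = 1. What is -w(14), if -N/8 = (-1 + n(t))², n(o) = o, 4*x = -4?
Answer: 1793/2 ≈ 896.50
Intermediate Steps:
x = -1 (x = (¼)*(-4) = -1)
t = 9 (t = 8 - 1*(-1) = 8 + 1 = 9)
N = -512 (N = -8*(-1 + 9)² = -8*8² = -8*64 = -512)
w(K) = -1793/2 (w(K) = -½ + (-512*1*7)/4 = -½ + (-512*7)/4 = -½ + (¼)*(-3584) = -½ - 896 = -1793/2)
-w(14) = -1*(-1793/2) = 1793/2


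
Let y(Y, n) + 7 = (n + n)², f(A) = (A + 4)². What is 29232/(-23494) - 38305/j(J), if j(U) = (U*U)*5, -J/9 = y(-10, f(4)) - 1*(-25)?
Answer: -318498426466951/255979745385228 ≈ -1.2442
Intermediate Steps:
f(A) = (4 + A)²
y(Y, n) = -7 + 4*n² (y(Y, n) = -7 + (n + n)² = -7 + (2*n)² = -7 + 4*n²)
J = -147618 (J = -9*((-7 + 4*((4 + 4)²)²) - 1*(-25)) = -9*((-7 + 4*(8²)²) + 25) = -9*((-7 + 4*64²) + 25) = -9*((-7 + 4*4096) + 25) = -9*((-7 + 16384) + 25) = -9*(16377 + 25) = -9*16402 = -147618)
j(U) = 5*U² (j(U) = U²*5 = 5*U²)
29232/(-23494) - 38305/j(J) = 29232/(-23494) - 38305/(5*(-147618)²) = 29232*(-1/23494) - 38305/(5*21791073924) = -14616/11747 - 38305/108955369620 = -14616/11747 - 38305*1/108955369620 = -14616/11747 - 7661/21791073924 = -318498426466951/255979745385228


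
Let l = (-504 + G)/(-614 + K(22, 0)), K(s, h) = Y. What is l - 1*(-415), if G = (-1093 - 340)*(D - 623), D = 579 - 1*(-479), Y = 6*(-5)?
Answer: 891119/644 ≈ 1383.7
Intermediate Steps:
Y = -30
D = 1058 (D = 579 + 479 = 1058)
K(s, h) = -30
G = -623355 (G = (-1093 - 340)*(1058 - 623) = -1433*435 = -623355)
l = 623859/644 (l = (-504 - 623355)/(-614 - 30) = -623859/(-644) = -623859*(-1/644) = 623859/644 ≈ 968.72)
l - 1*(-415) = 623859/644 - 1*(-415) = 623859/644 + 415 = 891119/644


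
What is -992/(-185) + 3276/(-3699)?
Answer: 340372/76035 ≈ 4.4765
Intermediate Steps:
-992/(-185) + 3276/(-3699) = -992*(-1/185) + 3276*(-1/3699) = 992/185 - 364/411 = 340372/76035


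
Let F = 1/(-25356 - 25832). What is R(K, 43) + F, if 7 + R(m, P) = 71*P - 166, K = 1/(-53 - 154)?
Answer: 147421439/51188 ≈ 2880.0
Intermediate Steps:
K = -1/207 (K = 1/(-207) = -1/207 ≈ -0.0048309)
R(m, P) = -173 + 71*P (R(m, P) = -7 + (71*P - 166) = -7 + (-166 + 71*P) = -173 + 71*P)
F = -1/51188 (F = 1/(-51188) = -1/51188 ≈ -1.9536e-5)
R(K, 43) + F = (-173 + 71*43) - 1/51188 = (-173 + 3053) - 1/51188 = 2880 - 1/51188 = 147421439/51188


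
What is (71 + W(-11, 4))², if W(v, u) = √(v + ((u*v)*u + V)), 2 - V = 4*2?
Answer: (71 + I*√193)² ≈ 4848.0 + 1972.7*I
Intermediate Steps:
V = -6 (V = 2 - 4*2 = 2 - 1*8 = 2 - 8 = -6)
W(v, u) = √(-6 + v + v*u²) (W(v, u) = √(v + ((u*v)*u - 6)) = √(v + (v*u² - 6)) = √(v + (-6 + v*u²)) = √(-6 + v + v*u²))
(71 + W(-11, 4))² = (71 + √(-6 - 11 - 11*4²))² = (71 + √(-6 - 11 - 11*16))² = (71 + √(-6 - 11 - 176))² = (71 + √(-193))² = (71 + I*√193)²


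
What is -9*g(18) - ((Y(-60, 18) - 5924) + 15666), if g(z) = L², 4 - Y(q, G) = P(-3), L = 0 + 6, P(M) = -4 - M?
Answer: -10071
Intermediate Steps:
L = 6
Y(q, G) = 5 (Y(q, G) = 4 - (-4 - 1*(-3)) = 4 - (-4 + 3) = 4 - 1*(-1) = 4 + 1 = 5)
g(z) = 36 (g(z) = 6² = 36)
-9*g(18) - ((Y(-60, 18) - 5924) + 15666) = -9*36 - ((5 - 5924) + 15666) = -324 - (-5919 + 15666) = -324 - 1*9747 = -324 - 9747 = -10071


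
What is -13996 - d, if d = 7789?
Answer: -21785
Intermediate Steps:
-13996 - d = -13996 - 1*7789 = -13996 - 7789 = -21785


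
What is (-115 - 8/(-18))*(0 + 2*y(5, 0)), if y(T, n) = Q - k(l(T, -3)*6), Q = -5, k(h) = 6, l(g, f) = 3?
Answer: 22682/9 ≈ 2520.2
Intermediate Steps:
y(T, n) = -11 (y(T, n) = -5 - 1*6 = -5 - 6 = -11)
(-115 - 8/(-18))*(0 + 2*y(5, 0)) = (-115 - 8/(-18))*(0 + 2*(-11)) = (-115 - 8*(-1/18))*(0 - 22) = (-115 + 4/9)*(-22) = -1031/9*(-22) = 22682/9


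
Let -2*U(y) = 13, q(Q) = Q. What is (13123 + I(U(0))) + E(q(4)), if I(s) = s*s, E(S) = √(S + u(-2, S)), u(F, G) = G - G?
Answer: 52669/4 ≈ 13167.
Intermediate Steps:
u(F, G) = 0
E(S) = √S (E(S) = √(S + 0) = √S)
U(y) = -13/2 (U(y) = -½*13 = -13/2)
I(s) = s²
(13123 + I(U(0))) + E(q(4)) = (13123 + (-13/2)²) + √4 = (13123 + 169/4) + 2 = 52661/4 + 2 = 52669/4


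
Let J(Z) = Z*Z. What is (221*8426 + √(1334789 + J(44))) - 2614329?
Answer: -752183 + 15*√5941 ≈ -7.5103e+5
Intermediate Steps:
J(Z) = Z²
(221*8426 + √(1334789 + J(44))) - 2614329 = (221*8426 + √(1334789 + 44²)) - 2614329 = (1862146 + √(1334789 + 1936)) - 2614329 = (1862146 + √1336725) - 2614329 = (1862146 + 15*√5941) - 2614329 = -752183 + 15*√5941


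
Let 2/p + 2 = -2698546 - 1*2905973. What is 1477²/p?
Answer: -12226425092609/2 ≈ -6.1132e+12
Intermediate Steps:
p = -2/5604521 (p = 2/(-2 + (-2698546 - 1*2905973)) = 2/(-2 + (-2698546 - 2905973)) = 2/(-2 - 5604519) = 2/(-5604521) = 2*(-1/5604521) = -2/5604521 ≈ -3.5685e-7)
1477²/p = 1477²/(-2/5604521) = 2181529*(-5604521/2) = -12226425092609/2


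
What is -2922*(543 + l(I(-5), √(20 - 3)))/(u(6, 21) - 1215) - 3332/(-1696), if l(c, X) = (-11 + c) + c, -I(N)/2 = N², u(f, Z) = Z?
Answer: 89368583/84376 ≈ 1059.2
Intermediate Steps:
I(N) = -2*N²
l(c, X) = -11 + 2*c
-2922*(543 + l(I(-5), √(20 - 3)))/(u(6, 21) - 1215) - 3332/(-1696) = -2922*(543 + (-11 + 2*(-2*(-5)²)))/(21 - 1215) - 3332/(-1696) = -2922/((-1194/(543 + (-11 + 2*(-2*25))))) - 3332*(-1/1696) = -2922/((-1194/(543 + (-11 + 2*(-50))))) + 833/424 = -2922/((-1194/(543 + (-11 - 100)))) + 833/424 = -2922/((-1194/(543 - 111))) + 833/424 = -2922/((-1194/432)) + 833/424 = -2922/((-1194*1/432)) + 833/424 = -2922/(-199/72) + 833/424 = -2922*(-72/199) + 833/424 = 210384/199 + 833/424 = 89368583/84376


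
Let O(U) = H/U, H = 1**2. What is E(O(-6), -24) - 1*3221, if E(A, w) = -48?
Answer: -3269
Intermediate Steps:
H = 1
O(U) = 1/U
E(O(-6), -24) - 1*3221 = -48 - 1*3221 = -48 - 3221 = -3269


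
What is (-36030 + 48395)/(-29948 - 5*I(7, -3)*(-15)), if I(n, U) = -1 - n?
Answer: -12365/30548 ≈ -0.40477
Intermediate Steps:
(-36030 + 48395)/(-29948 - 5*I(7, -3)*(-15)) = (-36030 + 48395)/(-29948 - 5*(-1 - 1*7)*(-15)) = 12365/(-29948 - 5*(-1 - 7)*(-15)) = 12365/(-29948 - 5*(-8)*(-15)) = 12365/(-29948 + 40*(-15)) = 12365/(-29948 - 600) = 12365/(-30548) = 12365*(-1/30548) = -12365/30548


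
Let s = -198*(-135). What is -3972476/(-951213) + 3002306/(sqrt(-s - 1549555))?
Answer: 3972476/951213 - 3002306*I*sqrt(1576285)/1576285 ≈ 4.1762 - 2391.3*I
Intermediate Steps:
s = 26730
-3972476/(-951213) + 3002306/(sqrt(-s - 1549555)) = -3972476/(-951213) + 3002306/(sqrt(-1*26730 - 1549555)) = -3972476*(-1/951213) + 3002306/(sqrt(-26730 - 1549555)) = 3972476/951213 + 3002306/(sqrt(-1576285)) = 3972476/951213 + 3002306/((I*sqrt(1576285))) = 3972476/951213 + 3002306*(-I*sqrt(1576285)/1576285) = 3972476/951213 - 3002306*I*sqrt(1576285)/1576285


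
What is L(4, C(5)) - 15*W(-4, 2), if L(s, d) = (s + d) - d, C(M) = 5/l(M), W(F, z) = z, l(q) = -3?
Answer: -26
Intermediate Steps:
C(M) = -5/3 (C(M) = 5/(-3) = 5*(-1/3) = -5/3)
L(s, d) = s (L(s, d) = (d + s) - d = s)
L(4, C(5)) - 15*W(-4, 2) = 4 - 15*2 = 4 - 30 = -26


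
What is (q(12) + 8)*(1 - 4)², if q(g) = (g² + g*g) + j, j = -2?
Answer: 2646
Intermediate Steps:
q(g) = -2 + 2*g² (q(g) = (g² + g*g) - 2 = (g² + g²) - 2 = 2*g² - 2 = -2 + 2*g²)
(q(12) + 8)*(1 - 4)² = ((-2 + 2*12²) + 8)*(1 - 4)² = ((-2 + 2*144) + 8)*(-3)² = ((-2 + 288) + 8)*9 = (286 + 8)*9 = 294*9 = 2646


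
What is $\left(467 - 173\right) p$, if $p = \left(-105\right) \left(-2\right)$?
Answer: $61740$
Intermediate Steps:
$p = 210$
$\left(467 - 173\right) p = \left(467 - 173\right) 210 = 294 \cdot 210 = 61740$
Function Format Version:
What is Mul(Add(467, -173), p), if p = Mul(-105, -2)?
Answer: 61740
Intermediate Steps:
p = 210
Mul(Add(467, -173), p) = Mul(Add(467, -173), 210) = Mul(294, 210) = 61740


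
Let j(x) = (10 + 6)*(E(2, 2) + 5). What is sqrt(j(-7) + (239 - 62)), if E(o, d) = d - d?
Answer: sqrt(257) ≈ 16.031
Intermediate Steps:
E(o, d) = 0
j(x) = 80 (j(x) = (10 + 6)*(0 + 5) = 16*5 = 80)
sqrt(j(-7) + (239 - 62)) = sqrt(80 + (239 - 62)) = sqrt(80 + 177) = sqrt(257)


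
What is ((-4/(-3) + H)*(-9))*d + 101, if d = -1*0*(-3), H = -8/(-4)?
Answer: 101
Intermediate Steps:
H = 2 (H = -8*(-¼) = 2)
d = 0 (d = 0*(-3) = 0)
((-4/(-3) + H)*(-9))*d + 101 = ((-4/(-3) + 2)*(-9))*0 + 101 = ((-4*(-⅓) + 2)*(-9))*0 + 101 = ((4/3 + 2)*(-9))*0 + 101 = ((10/3)*(-9))*0 + 101 = -30*0 + 101 = 0 + 101 = 101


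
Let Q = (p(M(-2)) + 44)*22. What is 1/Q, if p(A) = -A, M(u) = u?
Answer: 1/1012 ≈ 0.00098814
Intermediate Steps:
Q = 1012 (Q = (-1*(-2) + 44)*22 = (2 + 44)*22 = 46*22 = 1012)
1/Q = 1/1012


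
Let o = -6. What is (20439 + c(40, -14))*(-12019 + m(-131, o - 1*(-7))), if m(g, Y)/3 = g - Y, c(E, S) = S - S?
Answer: -253750185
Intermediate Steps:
c(E, S) = 0
m(g, Y) = -3*Y + 3*g (m(g, Y) = 3*(g - Y) = -3*Y + 3*g)
(20439 + c(40, -14))*(-12019 + m(-131, o - 1*(-7))) = (20439 + 0)*(-12019 + (-3*(-6 - 1*(-7)) + 3*(-131))) = 20439*(-12019 + (-3*(-6 + 7) - 393)) = 20439*(-12019 + (-3*1 - 393)) = 20439*(-12019 + (-3 - 393)) = 20439*(-12019 - 396) = 20439*(-12415) = -253750185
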